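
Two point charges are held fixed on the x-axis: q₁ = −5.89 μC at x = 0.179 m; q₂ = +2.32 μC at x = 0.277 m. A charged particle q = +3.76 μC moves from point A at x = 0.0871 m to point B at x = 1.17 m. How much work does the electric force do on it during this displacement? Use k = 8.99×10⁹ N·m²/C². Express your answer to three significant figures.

-1.64 J

The work done by the electric force is W_field = −ΔU = −q(V_B − V_A) = q(V_A − V_B).
At A: distances to the source charges are 0.0919 m, 0.190 m; V_A = Σ kqᵢ/rᵢ = -4.66×10⁵ V.
At B: distances to the source charges are 0.991 m, 0.893 m; V_B = Σ kqᵢ/rᵢ = -3.01×10⁴ V.
ΔV = V_B − V_A = 4.36×10⁵ V.
W_field = −qΔV = −(3.76×10⁻⁶ C)(4.36×10⁵ V) = -1.64 J.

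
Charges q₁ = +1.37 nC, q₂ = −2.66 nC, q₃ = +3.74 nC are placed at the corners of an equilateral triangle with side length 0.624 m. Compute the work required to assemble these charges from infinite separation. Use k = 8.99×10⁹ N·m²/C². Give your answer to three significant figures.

The assembly work is the sum of pairwise potential energies, U = Σ_{i<j} kqᵢqⱼ/rᵢⱼ.
All three pair separations equal the side length, 0.624 m.
U = (-5.25×10⁻⁸) + (7.38×10⁻⁸) + (-1.43×10⁻⁷) = -1.22×10⁻⁷ J.

-1.22×10⁻⁷ J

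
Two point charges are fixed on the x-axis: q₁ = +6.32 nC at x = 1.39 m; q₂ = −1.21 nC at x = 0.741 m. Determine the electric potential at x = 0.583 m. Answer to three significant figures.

1.56 V

The total potential is the scalar sum of each charge's contribution, V = Σ kqᵢ/rᵢ.
Distances from the field point to each charge: r₁ = 0.807 m, r₂ = 0.158 m.
V = k[(6.32×10⁻⁹)/(0.807) + (-1.21×10⁻⁹)/(0.158)] = 1.56 V.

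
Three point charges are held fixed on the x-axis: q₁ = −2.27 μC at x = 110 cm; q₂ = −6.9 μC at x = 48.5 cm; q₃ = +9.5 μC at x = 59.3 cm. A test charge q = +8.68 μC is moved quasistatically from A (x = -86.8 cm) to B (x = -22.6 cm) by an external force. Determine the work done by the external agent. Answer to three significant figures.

For quasistatic motion the external work equals the change in potential energy: W_ext = qΔV = q(V_B − V_A).
At A: distances to the source charges are 1.97 m, 1.35 m, 1.46 m; V_A = Σ kqᵢ/rᵢ = 2240 V.
At B: distances to the source charges are 1.33 m, 0.711 m, 0.819 m; V_B = Σ kqᵢ/rᵢ = 1640 V.
ΔV = V_B − V_A = -595 V.
W_ext = qΔV = (8.68×10⁻⁶ C)(-595 V) = -5.17×10⁻³ J.

-5.17×10⁻³ J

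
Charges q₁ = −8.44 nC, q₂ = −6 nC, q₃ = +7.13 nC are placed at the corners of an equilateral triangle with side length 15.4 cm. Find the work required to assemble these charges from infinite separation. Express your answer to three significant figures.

The work to assemble the configuration equals its total potential energy, U = Σ kqᵢqⱼ/rᵢⱼ over all pairs.
All three pair separations equal the side length, 0.154 m.
U = (2.96×10⁻⁶) + (-3.51×10⁻⁶) + (-2.50×10⁻⁶) = -3.05×10⁻⁶ J.

-3.05×10⁻⁶ J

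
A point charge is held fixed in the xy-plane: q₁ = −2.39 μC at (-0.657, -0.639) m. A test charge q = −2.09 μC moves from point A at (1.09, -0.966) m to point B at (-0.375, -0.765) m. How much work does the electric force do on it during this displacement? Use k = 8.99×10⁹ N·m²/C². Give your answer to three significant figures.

The work done by the electric force is W_field = −ΔU = −q(V_B − V_A) = q(V_A − V_B).
At A: distance to the source charge is 1.78 m; V_A = kq₁/r = -1.21×10⁴ V.
At B: distance to the source charge is 0.309 m; V_B = kq₁/r = -6.96×10⁴ V.
ΔV = V_B − V_A = -5.75×10⁴ V.
W_field = −qΔV = −(-2.09×10⁻⁶ C)(-5.75×10⁴ V) = -0.120 J.

-0.120 J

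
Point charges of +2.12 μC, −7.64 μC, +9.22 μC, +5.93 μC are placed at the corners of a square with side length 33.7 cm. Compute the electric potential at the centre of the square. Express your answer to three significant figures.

3.63×10⁵ V

Electric potential is a scalar, so the contributions from each charge add algebraically: V = Σ kqᵢ/rᵢ.
The distance from each corner to the centre is a√2/2 = 0.238 m.
V = k[(2.12×10⁻⁶)/(0.238) + (-7.64×10⁻⁶)/(0.238) + (9.22×10⁻⁶)/(0.238) + (5.93×10⁻⁶)/(0.238)] = 3.63×10⁵ V.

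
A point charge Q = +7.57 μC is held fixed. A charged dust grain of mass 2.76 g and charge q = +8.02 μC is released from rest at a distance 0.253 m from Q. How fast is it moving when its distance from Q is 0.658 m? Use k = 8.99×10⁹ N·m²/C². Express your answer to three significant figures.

Only the electrostatic force acts, so mechanical energy is conserved: ½mv² = U₁ − U₂ = kQq(1/r₁ − 1/r₂).
U₁ − U₂ = (8.99×10⁹ N·m²/C²)(7.57×10⁻⁶ C)(8.02×10⁻⁶ C)(1/0.253 − 1/0.658) = 1.33 J.
v = √(2·1.33/2.76×10⁻³) = 31.0 m/s.

31.0 m/s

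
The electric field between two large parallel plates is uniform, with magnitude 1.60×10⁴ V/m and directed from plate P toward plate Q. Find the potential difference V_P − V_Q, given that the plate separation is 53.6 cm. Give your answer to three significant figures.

In a uniform field, potential decreases in the direction of E: ΔV = −E·d for a displacement d parallel to E.
Going from Q to P is a displacement of 53.6 cm opposite to the field, so V_P − V_Q = +Ed = 8580 V.

8580 V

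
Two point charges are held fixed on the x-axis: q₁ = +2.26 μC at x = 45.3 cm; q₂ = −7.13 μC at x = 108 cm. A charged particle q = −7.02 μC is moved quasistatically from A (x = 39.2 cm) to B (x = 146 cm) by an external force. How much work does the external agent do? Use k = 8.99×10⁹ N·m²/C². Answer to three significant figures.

For quasistatic motion the external work equals the change in potential energy: W_ext = qΔV = q(V_B − V_A).
At A: distances to the source charges are 0.0610 m, 0.688 m; V_A = Σ kqᵢ/rᵢ = 2.40×10⁵ V.
At B: distances to the source charges are 1.01 m, 0.380 m; V_B = Σ kqᵢ/rᵢ = -1.49×10⁵ V.
ΔV = V_B − V_A = -3.88×10⁵ V.
W_ext = qΔV = (-7.02×10⁻⁶ C)(-3.88×10⁵ V) = 2.73 J.

2.73 J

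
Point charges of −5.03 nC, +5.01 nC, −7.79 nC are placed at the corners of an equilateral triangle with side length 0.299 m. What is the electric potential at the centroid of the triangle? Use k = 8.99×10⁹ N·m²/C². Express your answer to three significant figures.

The total potential is the scalar sum of each charge's contribution, V = Σ kqᵢ/rᵢ.
The distance from each vertex to the centroid is a/√3 = 0.173 m.
V = k[(-5.03×10⁻⁹)/(0.173) + (5.01×10⁻⁹)/(0.173) + (-7.79×10⁻⁹)/(0.173)] = -407 V.

-407 V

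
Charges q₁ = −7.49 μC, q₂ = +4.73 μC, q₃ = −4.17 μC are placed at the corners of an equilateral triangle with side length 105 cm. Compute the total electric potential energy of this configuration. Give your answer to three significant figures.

The work to assemble the configuration equals its total potential energy, U = Σ kqᵢqⱼ/rᵢⱼ over all pairs.
All three pair separations equal the side length, 1.05 m.
U = (-0.303) + (0.267) + (-0.169) = -0.205 J.

-0.205 J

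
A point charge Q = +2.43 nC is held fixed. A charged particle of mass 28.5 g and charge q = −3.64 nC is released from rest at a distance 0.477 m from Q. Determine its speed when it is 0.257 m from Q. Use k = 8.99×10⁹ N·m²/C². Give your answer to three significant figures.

3.16×10⁻³ m/s

Only the electrostatic force acts, so mechanical energy is conserved: ½mv² = U₁ − U₂ = kQq(1/r₁ − 1/r₂).
U₁ − U₂ = (8.99×10⁹ N·m²/C²)(2.43×10⁻⁹ C)(-3.64×10⁻⁹ C)(1/0.477 − 1/0.257) = 1.43×10⁻⁷ J.
v = √(2·1.43×10⁻⁷/0.0285) = 3.16×10⁻³ m/s.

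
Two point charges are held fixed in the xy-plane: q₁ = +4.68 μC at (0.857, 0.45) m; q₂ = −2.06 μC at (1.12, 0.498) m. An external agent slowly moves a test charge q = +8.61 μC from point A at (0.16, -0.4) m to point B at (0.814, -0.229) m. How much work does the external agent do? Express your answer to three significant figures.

0.122 J

For quasistatic motion the external work equals the change in potential energy: W_ext = qΔV = q(V_B − V_A).
At A: distances to the source charges are 1.10 m, 1.31 m; V_A = Σ kqᵢ/rᵢ = 2.42×10⁴ V.
At B: distances to the source charges are 0.680 m, 0.789 m; V_B = Σ kqᵢ/rᵢ = 3.84×10⁴ V.
ΔV = V_B − V_A = 1.42×10⁴ V.
W_ext = qΔV = (8.61×10⁻⁶ C)(1.42×10⁴ V) = 0.122 J.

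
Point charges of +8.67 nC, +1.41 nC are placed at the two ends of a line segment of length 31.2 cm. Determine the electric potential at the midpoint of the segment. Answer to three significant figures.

Electric potential is a scalar, so the contributions from each charge add algebraically: V = Σ kqᵢ/rᵢ.
Each charge is 0.156 m from the midpoint.
V = k[(8.67×10⁻⁹)/(0.156) + (1.41×10⁻⁹)/(0.156)] = 581 V.

581 V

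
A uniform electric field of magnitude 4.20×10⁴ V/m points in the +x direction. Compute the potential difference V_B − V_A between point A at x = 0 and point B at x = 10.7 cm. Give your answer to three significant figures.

In a uniform field, potential decreases in the direction of E: V_B − V_A = −E·Δx.
V_B − V_A = −(4.20×10⁴ V/m)(0.107 m) = -4490 V.

-4490 V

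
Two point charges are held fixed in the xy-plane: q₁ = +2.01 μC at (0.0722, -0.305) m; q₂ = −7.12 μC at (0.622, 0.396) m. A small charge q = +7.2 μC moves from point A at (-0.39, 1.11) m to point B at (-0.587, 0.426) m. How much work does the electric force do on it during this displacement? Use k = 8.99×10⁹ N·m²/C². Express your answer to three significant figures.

The work done by the electric force is W_field = −ΔU = −q(V_B − V_A) = q(V_A − V_B).
At A: distances to the source charges are 1.49 m, 1.24 m; V_A = Σ kqᵢ/rᵢ = -3.95×10⁴ V.
At B: distances to the source charges are 0.984 m, 1.21 m; V_B = Σ kqᵢ/rᵢ = -3.46×10⁴ V.
ΔV = V_B − V_A = 4970 V.
W_field = −qΔV = −(7.20×10⁻⁶ C)(4970 V) = -0.0358 J.

-0.0358 J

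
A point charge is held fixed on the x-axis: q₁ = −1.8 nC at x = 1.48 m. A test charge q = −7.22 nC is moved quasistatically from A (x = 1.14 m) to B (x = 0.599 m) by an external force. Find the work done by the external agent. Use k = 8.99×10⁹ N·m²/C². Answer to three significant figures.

-2.11×10⁻⁷ J

For quasistatic motion the external work equals the change in potential energy: W_ext = qΔV = q(V_B − V_A).
At A: distance to the source charge is 0.340 m; V_A = kq₁/r = -47.6 V.
At B: distance to the source charge is 0.881 m; V_B = kq₁/r = -18.4 V.
ΔV = V_B − V_A = 29.2 V.
W_ext = qΔV = (-7.22×10⁻⁹ C)(29.2 V) = -2.11×10⁻⁷ J.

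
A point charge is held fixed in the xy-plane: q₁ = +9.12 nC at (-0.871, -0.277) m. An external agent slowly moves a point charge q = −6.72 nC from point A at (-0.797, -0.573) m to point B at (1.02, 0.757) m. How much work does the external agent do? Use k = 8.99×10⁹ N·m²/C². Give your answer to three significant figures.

For quasistatic motion the external work equals the change in potential energy: W_ext = qΔV = q(V_B − V_A).
At A: distance to the source charge is 0.305 m; V_A = kq₁/r = 269 V.
At B: distance to the source charge is 2.16 m; V_B = kq₁/r = 38.0 V.
ΔV = V_B − V_A = -231 V.
W_ext = qΔV = (-6.72×10⁻⁹ C)(-231 V) = 1.55×10⁻⁶ J.

1.55×10⁻⁶ J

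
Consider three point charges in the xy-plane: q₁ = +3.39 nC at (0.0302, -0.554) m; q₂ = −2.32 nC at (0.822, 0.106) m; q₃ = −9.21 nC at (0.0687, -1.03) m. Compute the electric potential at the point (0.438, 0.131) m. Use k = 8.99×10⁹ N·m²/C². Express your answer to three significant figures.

-83.9 V

Electric potential is a scalar, so the contributions from each charge add algebraically: V = Σ kqᵢ/rᵢ.
Distances from the field point to each charge: r₁ = 0.797 m, r₂ = 0.385 m, r₃ = 1.22 m.
V = k[(3.39×10⁻⁹)/(0.797) + (-2.32×10⁻⁹)/(0.385) + (-9.21×10⁻⁹)/(1.22)] = -83.9 V.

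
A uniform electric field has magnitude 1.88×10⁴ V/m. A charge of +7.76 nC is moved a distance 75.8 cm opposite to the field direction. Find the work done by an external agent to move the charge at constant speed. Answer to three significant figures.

The potential change for a displacement 75.8 cm opposite to the field direction is ΔV = +Ed = 1.43×10⁴ V.
W_ext = qΔV = 1.11×10⁻⁴ J.

1.11×10⁻⁴ J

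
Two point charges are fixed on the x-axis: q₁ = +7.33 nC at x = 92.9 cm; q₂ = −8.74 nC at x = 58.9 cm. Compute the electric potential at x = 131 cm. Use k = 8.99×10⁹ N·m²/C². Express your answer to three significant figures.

64.0 V

The total potential is the scalar sum of each charge's contribution, V = Σ kqᵢ/rᵢ.
Distances from the field point to each charge: r₁ = 0.381 m, r₂ = 0.721 m.
V = k[(7.33×10⁻⁹)/(0.381) + (-8.74×10⁻⁹)/(0.721)] = 64.0 V.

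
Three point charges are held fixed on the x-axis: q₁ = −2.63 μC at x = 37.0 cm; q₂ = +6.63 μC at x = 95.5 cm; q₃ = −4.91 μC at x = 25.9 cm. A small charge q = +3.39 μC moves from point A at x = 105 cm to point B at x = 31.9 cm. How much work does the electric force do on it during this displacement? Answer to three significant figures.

5.57 J

The work done by the electric force is W_field = −ΔU = −q(V_B − V_A) = q(V_A − V_B).
At A: distances to the source charges are 0.680 m, 0.0950 m, 0.791 m; V_A = Σ kqᵢ/rᵢ = 5.37×10⁵ V.
At B: distances to the source charges are 0.0510 m, 0.636 m, 0.0600 m; V_B = Σ kqᵢ/rᵢ = -1.11×10⁶ V.
ΔV = V_B − V_A = -1.64×10⁶ V.
W_field = −qΔV = −(3.39×10⁻⁶ C)(-1.64×10⁶ V) = 5.57 J.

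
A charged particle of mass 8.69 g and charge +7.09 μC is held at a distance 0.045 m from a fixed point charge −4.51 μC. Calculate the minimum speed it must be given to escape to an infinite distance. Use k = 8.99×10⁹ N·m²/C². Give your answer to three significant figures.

To just escape, total mechanical energy must reach zero at infinity: ½mv²_min + U = 0, so ½mv²_min = −U = |kQq|/r.
|U| = |kQq|/r = (8.99×10⁹ N·m²/C²)(4.51×10⁻⁶)(7.09×10⁻⁶)/(0.0450) = 6.39 J.
v_min = √(2|U|/m) = √(2·6.39/8.69×10⁻³) = 38.3 m/s.

38.3 m/s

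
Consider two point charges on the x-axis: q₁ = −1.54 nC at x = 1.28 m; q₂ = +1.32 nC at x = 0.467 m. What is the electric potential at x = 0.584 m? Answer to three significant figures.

The total potential is the scalar sum of each charge's contribution, V = Σ kqᵢ/rᵢ.
Distances from the field point to each charge: r₁ = 0.696 m, r₂ = 0.117 m.
V = k[(-1.54×10⁻⁹)/(0.696) + (1.32×10⁻⁹)/(0.117)] = 81.5 V.

81.5 V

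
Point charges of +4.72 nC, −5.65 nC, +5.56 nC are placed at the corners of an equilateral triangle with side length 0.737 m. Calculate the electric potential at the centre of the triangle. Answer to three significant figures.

Electric potential is a scalar, so the contributions from each charge add algebraically: V = Σ kqᵢ/rᵢ.
The distance from each vertex to the centroid is a/√3 = 0.426 m.
V = k[(4.72×10⁻⁹)/(0.426) + (-5.65×10⁻⁹)/(0.426) + (5.56×10⁻⁹)/(0.426)] = 97.8 V.

97.8 V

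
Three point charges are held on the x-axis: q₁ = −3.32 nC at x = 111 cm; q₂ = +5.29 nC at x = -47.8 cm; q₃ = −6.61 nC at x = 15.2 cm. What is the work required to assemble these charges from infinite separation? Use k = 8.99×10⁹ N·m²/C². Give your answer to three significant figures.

-3.92×10⁻⁷ J

The assembly work is the sum of pairwise potential energies, U = Σ_{i<j} kqᵢqⱼ/rᵢⱼ.
Pair separations: r₁₂ = 1.59 m, r₁₃ = 0.958 m, r₂₃ = 0.630 m.
U = (-9.94×10⁻⁸) + (2.06×10⁻⁷) + (-4.99×10⁻⁷) = -3.92×10⁻⁷ J.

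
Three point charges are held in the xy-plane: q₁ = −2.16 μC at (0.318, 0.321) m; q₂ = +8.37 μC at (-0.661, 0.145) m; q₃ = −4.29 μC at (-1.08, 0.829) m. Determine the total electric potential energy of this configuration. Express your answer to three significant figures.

-0.510 J

The work to assemble the configuration equals its total potential energy, U = Σ kqᵢqⱼ/rᵢⱼ over all pairs.
Pair separations: r₁₂ = 0.995 m, r₁₃ = 1.49 m, r₂₃ = 0.802 m.
U = (-0.163) + (0.0560) + (-0.402) = -0.510 J.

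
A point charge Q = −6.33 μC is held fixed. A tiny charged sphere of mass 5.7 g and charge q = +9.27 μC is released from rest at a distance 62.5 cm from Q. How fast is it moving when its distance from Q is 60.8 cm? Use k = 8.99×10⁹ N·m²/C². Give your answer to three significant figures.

Only the electrostatic force acts, so mechanical energy is conserved: ½mv² = U₁ − U₂ = kQq(1/r₁ − 1/r₂).
U₁ − U₂ = (8.99×10⁹ N·m²/C²)(-6.33×10⁻⁶ C)(9.27×10⁻⁶ C)(1/0.625 − 1/0.608) = 0.0236 J.
v = √(2·0.0236/5.70×10⁻³) = 2.88 m/s.

2.88 m/s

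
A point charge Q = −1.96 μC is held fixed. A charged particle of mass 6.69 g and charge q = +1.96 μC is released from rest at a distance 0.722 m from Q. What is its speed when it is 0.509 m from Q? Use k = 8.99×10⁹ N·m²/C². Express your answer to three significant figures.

Only the electrostatic force acts, so mechanical energy is conserved: ½mv² = U₁ − U₂ = kQq(1/r₁ − 1/r₂).
U₁ − U₂ = (8.99×10⁹ N·m²/C²)(-1.96×10⁻⁶ C)(1.96×10⁻⁶ C)(1/0.722 − 1/0.509) = 0.0200 J.
v = √(2·0.0200/6.69×10⁻³) = 2.45 m/s.

2.45 m/s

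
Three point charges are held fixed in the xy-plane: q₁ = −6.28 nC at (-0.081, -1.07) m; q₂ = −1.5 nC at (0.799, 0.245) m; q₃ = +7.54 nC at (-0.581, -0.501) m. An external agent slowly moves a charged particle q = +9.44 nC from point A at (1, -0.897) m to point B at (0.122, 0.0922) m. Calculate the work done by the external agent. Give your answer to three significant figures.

2.65×10⁻⁷ J

For quasistatic motion the external work equals the change in potential energy: W_ext = qΔV = q(V_B − V_A).
At A: distances to the source charges are 1.09 m, 1.16 m, 1.63 m; V_A = Σ kqᵢ/rᵢ = -21.6 V.
At B: distances to the source charges are 1.18 m, 0.694 m, 0.920 m; V_B = Σ kqᵢ/rᵢ = 6.41 V.
ΔV = V_B − V_A = 28.0 V.
W_ext = qΔV = (9.44×10⁻⁹ C)(28.0 V) = 2.65×10⁻⁷ J.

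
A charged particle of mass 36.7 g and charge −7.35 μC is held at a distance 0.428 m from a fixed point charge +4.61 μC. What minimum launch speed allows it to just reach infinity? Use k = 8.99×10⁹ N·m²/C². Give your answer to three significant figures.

To just escape, total mechanical energy must reach zero at infinity: ½mv²_min + U = 0, so ½mv²_min = −U = |kQq|/r.
|U| = |kQq|/r = (8.99×10⁹ N·m²/C²)(4.61×10⁻⁶)(7.35×10⁻⁶)/(0.428) = 0.712 J.
v_min = √(2|U|/m) = √(2·0.712/0.0367) = 6.23 m/s.

6.23 m/s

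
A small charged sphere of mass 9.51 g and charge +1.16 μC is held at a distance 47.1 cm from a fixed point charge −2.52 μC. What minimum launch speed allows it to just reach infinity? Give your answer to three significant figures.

3.43 m/s

To just escape, total mechanical energy must reach zero at infinity: ½mv²_min + U = 0, so ½mv²_min = −U = |kQq|/r.
|U| = |kQq|/r = (8.99×10⁹ N·m²/C²)(2.52×10⁻⁶)(1.16×10⁻⁶)/(0.471) = 0.0558 J.
v_min = √(2|U|/m) = √(2·0.0558/9.51×10⁻³) = 3.43 m/s.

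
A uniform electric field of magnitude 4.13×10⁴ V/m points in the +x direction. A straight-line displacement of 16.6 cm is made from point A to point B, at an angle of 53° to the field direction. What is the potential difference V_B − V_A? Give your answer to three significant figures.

-4130 V

Only the component of displacement along E changes the potential: ΔV = −E·d·cosθ.
ΔV = −(4.13×10⁴ V/m)(0.166 m)cos53° = -4130 V.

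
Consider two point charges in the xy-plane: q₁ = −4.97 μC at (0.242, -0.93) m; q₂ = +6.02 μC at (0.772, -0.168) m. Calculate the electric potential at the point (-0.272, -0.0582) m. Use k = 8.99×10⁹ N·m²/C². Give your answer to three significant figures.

The total potential is the scalar sum of each charge's contribution, V = Σ kqᵢ/rᵢ.
Distances from the field point to each charge: r₁ = 1.01 m, r₂ = 1.05 m.
V = k[(-4.97×10⁻⁶)/(1.01) + (6.02×10⁻⁶)/(1.05)] = 7410 V.

7410 V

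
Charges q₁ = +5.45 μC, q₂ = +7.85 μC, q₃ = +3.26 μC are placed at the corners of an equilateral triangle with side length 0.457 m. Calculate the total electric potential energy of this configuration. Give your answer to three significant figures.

1.69 J

The work to assemble the configuration equals its total potential energy, U = Σ kqᵢqⱼ/rᵢⱼ over all pairs.
All three pair separations equal the side length, 0.457 m.
U = (0.842) + (0.350) + (0.503) = 1.69 J.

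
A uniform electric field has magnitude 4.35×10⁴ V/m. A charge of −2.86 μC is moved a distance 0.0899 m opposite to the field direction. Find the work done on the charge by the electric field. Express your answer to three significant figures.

The potential change for a displacement 0.0899 m opposite to the field direction is ΔV = +Ed = 3910 V.
W_field = −qΔV = 0.0112 J.

0.0112 J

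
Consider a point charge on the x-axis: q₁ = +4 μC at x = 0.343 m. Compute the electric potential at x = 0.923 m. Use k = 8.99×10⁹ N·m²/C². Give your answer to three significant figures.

The total potential is the scalar sum of each charge's contribution, V = Σ kqᵢ/rᵢ.
V = k[(4.00×10⁻⁶)/(0.580)] = 6.20×10⁴ V.

6.20×10⁴ V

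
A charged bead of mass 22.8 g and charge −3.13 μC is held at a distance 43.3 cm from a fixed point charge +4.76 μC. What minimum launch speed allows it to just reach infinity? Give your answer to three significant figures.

5.21 m/s

To just escape, total mechanical energy must reach zero at infinity: ½mv²_min + U = 0, so ½mv²_min = −U = |kQq|/r.
|U| = |kQq|/r = (8.99×10⁹ N·m²/C²)(4.76×10⁻⁶)(3.13×10⁻⁶)/(0.433) = 0.309 J.
v_min = √(2|U|/m) = √(2·0.309/0.0228) = 5.21 m/s.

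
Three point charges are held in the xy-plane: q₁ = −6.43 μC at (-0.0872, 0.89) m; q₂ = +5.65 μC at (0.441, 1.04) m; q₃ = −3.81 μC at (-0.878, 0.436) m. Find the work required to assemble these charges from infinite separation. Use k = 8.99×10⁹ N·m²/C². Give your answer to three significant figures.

-0.487 J

The assembly work is the sum of pairwise potential energies, U = Σ_{i<j} kqᵢqⱼ/rᵢⱼ.
Pair separations: r₁₂ = 0.549 m, r₁₃ = 0.912 m, r₂₃ = 1.45 m.
U = (-0.595) + (0.242) + (-0.133) = -0.487 J.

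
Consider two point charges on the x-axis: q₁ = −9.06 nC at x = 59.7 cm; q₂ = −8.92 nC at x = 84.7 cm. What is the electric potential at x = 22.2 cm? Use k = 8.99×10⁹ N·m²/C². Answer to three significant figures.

Electric potential is a scalar, so the contributions from each charge add algebraically: V = Σ kqᵢ/rᵢ.
Distances from the field point to each charge: r₁ = 0.375 m, r₂ = 0.625 m.
V = k[(-9.06×10⁻⁹)/(0.375) + (-8.92×10⁻⁹)/(0.625)] = -346 V.

-346 V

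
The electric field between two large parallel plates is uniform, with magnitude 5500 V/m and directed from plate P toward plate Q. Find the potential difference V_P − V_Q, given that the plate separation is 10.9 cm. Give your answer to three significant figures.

600 V

In a uniform field, potential decreases in the direction of E: ΔV = −E·d for a displacement d parallel to E.
Going from Q to P is a displacement of 10.9 cm opposite to the field, so V_P − V_Q = +Ed = 600 V.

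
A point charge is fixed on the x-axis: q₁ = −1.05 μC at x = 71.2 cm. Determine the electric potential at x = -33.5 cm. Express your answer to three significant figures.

Electric potential is a scalar, so the contributions from each charge add algebraically: V = Σ kqᵢ/rᵢ.
V = k[(-1.05×10⁻⁶)/(1.05)] = -9020 V.

-9020 V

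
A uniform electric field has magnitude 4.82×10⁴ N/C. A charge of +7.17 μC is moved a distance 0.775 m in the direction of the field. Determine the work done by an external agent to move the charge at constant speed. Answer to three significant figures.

The potential change for a displacement 0.775 m in the direction of the field is ΔV = −Ed = -3.74×10⁴ V.
W_ext = qΔV = -0.268 J.

-0.268 J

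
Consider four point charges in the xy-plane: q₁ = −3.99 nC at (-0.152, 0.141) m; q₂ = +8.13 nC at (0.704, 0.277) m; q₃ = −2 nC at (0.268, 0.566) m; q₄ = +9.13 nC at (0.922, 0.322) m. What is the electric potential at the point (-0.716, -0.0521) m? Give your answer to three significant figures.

The total potential is the scalar sum of each charge's contribution, V = Σ kqᵢ/rᵢ.
Distances from the field point to each charge: r₁ = 0.596 m, r₂ = 1.46 m, r₃ = 1.16 m, r₄ = 1.68 m.
V = k[(-3.99×10⁻⁹)/(0.596) + (8.13×10⁻⁹)/(1.46) + (-2.00×10⁻⁹)/(1.16) + (9.13×10⁻⁹)/(1.68)] = 23.3 V.

23.3 V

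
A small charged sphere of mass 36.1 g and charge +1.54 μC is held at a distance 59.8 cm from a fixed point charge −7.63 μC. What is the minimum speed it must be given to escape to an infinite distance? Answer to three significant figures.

To just escape, total mechanical energy must reach zero at infinity: ½mv²_min + U = 0, so ½mv²_min = −U = |kQq|/r.
|U| = |kQq|/r = (8.99×10⁹ N·m²/C²)(7.63×10⁻⁶)(1.54×10⁻⁶)/(0.598) = 0.177 J.
v_min = √(2|U|/m) = √(2·0.177/0.0361) = 3.13 m/s.

3.13 m/s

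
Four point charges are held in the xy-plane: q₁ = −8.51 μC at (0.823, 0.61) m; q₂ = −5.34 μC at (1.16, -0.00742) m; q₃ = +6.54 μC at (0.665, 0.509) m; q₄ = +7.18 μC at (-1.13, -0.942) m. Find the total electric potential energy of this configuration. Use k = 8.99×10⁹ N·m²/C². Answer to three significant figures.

The work to assemble the configuration equals its total potential energy, U = Σ kqᵢqⱼ/rᵢⱼ over all pairs.
Pair separations: r₁₂ = 0.703 m, r₁₃ = 0.188 m, r₁₄ = 2.49 m, r₂₃ = 0.715 m, r₂₄ = 2.47 m, r₃₄ = 2.31 m.
Summing all 6 pair terms gives U = -2.70 J.

-2.70 J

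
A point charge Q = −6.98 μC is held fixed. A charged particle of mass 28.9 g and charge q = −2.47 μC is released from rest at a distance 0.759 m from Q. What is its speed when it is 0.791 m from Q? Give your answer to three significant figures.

0.756 m/s

Only the electrostatic force acts, so mechanical energy is conserved: ½mv² = U₁ − U₂ = kQq(1/r₁ − 1/r₂).
U₁ − U₂ = (8.99×10⁹ N·m²/C²)(-6.98×10⁻⁶ C)(-2.47×10⁻⁶ C)(1/0.759 − 1/0.791) = 8.26×10⁻³ J.
v = √(2·8.26×10⁻³/0.0289) = 0.756 m/s.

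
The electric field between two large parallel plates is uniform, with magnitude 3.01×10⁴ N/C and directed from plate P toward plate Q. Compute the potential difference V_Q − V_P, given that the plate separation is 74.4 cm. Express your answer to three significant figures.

-2.24×10⁴ V

In a uniform field, potential decreases in the direction of E: ΔV = −E·d for a displacement d parallel to E.
Going from P to Q is a displacement of 74.4 cm along the field, so V_Q − V_P = −Ed = -2.24×10⁴ V.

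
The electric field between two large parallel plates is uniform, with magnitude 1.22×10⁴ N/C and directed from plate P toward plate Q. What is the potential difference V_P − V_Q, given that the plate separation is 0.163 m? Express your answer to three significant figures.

1990 V

In a uniform field, potential decreases in the direction of E: ΔV = −E·d for a displacement d parallel to E.
Going from Q to P is a displacement of 0.163 m opposite to the field, so V_P − V_Q = +Ed = 1990 V.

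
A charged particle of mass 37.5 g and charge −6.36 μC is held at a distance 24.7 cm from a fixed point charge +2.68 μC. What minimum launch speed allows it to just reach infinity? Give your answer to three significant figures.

To just escape, total mechanical energy must reach zero at infinity: ½mv²_min + U = 0, so ½mv²_min = −U = |kQq|/r.
|U| = |kQq|/r = (8.99×10⁹ N·m²/C²)(2.68×10⁻⁶)(6.36×10⁻⁶)/(0.247) = 0.620 J.
v_min = √(2|U|/m) = √(2·0.620/0.0375) = 5.75 m/s.

5.75 m/s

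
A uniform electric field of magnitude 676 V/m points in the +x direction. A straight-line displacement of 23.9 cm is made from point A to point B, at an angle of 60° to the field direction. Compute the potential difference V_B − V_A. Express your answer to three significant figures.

-80.8 V

Only the component of displacement along E changes the potential: ΔV = −E·d·cosθ.
ΔV = −(676 V/m)(0.239 m)cos60° = -80.8 V.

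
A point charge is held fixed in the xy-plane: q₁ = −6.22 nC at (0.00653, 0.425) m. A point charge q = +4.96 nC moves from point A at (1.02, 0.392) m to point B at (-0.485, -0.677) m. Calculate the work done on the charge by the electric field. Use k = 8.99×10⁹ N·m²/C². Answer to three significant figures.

-4.37×10⁻⁸ J

The work done by the electric force is W_field = −ΔU = −q(V_B − V_A) = q(V_A − V_B).
At A: distance to the source charge is 1.01 m; V_A = kq₁/r = -55.1 V.
At B: distance to the source charge is 1.21 m; V_B = kq₁/r = -46.3 V.
ΔV = V_B − V_A = 8.80 V.
W_field = −qΔV = −(4.96×10⁻⁹ C)(8.80 V) = -4.37×10⁻⁸ J.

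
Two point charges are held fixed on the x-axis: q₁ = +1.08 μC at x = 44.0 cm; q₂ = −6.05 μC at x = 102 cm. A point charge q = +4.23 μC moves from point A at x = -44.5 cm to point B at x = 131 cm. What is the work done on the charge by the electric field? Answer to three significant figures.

The work done by the electric force is W_field = −ΔU = −q(V_B − V_A) = q(V_A − V_B).
At A: distances to the source charges are 0.885 m, 1.47 m; V_A = Σ kqᵢ/rᵢ = -2.62×10⁴ V.
At B: distances to the source charges are 0.870 m, 0.290 m; V_B = Σ kqᵢ/rᵢ = -1.76×10⁵ V.
ΔV = V_B − V_A = -1.50×10⁵ V.
W_field = −qΔV = −(4.23×10⁻⁶ C)(-1.50×10⁵ V) = 0.635 J.

0.635 J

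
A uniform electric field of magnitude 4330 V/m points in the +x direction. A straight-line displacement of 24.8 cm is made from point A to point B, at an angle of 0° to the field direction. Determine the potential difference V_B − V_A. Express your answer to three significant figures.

Only the component of displacement along E changes the potential: ΔV = −E·d·cosθ.
ΔV = −(4330 V/m)(0.248 m)cos0° = -1070 V.

-1070 V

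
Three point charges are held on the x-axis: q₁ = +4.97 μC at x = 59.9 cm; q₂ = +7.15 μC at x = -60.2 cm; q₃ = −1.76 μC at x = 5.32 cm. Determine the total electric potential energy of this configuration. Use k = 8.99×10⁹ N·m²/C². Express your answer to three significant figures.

-0.0507 J

The assembly work is the sum of pairwise potential energies, U = Σ_{i<j} kqᵢqⱼ/rᵢⱼ.
Pair separations: r₁₂ = 1.20 m, r₁₃ = 0.546 m, r₂₃ = 0.655 m.
U = (0.266) + (-0.144) + (-0.173) = -0.0507 J.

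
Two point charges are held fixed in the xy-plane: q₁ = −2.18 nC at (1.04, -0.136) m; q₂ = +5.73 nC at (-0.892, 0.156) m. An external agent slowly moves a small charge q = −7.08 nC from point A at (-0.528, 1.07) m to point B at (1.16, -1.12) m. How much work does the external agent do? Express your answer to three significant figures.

2.90×10⁻⁷ J

For quasistatic motion the external work equals the change in potential energy: W_ext = qΔV = q(V_B − V_A).
At A: distances to the source charges are 1.98 m, 0.984 m; V_A = Σ kqᵢ/rᵢ = 42.5 V.
At B: distances to the source charges are 0.991 m, 2.42 m; V_B = Σ kqᵢ/rᵢ = 1.55 V.
ΔV = V_B − V_A = -40.9 V.
W_ext = qΔV = (-7.08×10⁻⁹ C)(-40.9 V) = 2.90×10⁻⁷ J.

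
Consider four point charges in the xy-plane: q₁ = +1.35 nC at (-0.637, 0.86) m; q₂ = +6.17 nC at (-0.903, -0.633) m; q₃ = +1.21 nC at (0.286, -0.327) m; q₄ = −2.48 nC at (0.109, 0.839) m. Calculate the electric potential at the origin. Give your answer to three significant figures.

60.3 V

The total potential is the scalar sum of each charge's contribution, V = Σ kqᵢ/rᵢ.
Distances from the field point to each charge: r₁ = 1.07 m, r₂ = 1.10 m, r₃ = 0.434 m, r₄ = 0.846 m.
V = k[(1.35×10⁻⁹)/(1.07) + (6.17×10⁻⁹)/(1.10) + (1.21×10⁻⁹)/(0.434) + (-2.48×10⁻⁹)/(0.846)] = 60.3 V.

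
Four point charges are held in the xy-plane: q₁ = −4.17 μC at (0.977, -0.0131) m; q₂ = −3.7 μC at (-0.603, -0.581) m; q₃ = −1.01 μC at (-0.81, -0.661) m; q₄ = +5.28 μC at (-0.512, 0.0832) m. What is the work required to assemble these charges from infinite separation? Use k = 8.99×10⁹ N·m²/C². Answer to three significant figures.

-0.201 J

The assembly work is the sum of pairwise potential energies, U = Σ_{i<j} kqᵢqⱼ/rᵢⱼ.
Pair separations: r₁₂ = 1.68 m, r₁₃ = 1.90 m, r₁₄ = 1.49 m, r₂₃ = 0.222 m, r₂₄ = 0.670 m, r₃₄ = 0.802 m.
Summing all 6 pair terms gives U = -0.201 J.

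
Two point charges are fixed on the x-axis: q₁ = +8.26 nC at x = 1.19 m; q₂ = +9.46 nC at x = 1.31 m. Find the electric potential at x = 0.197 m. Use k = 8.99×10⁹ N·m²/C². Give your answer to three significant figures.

The total potential is the scalar sum of each charge's contribution, V = Σ kqᵢ/rᵢ.
Distances from the field point to each charge: r₁ = 0.993 m, r₂ = 1.11 m.
V = k[(8.26×10⁻⁹)/(0.993) + (9.46×10⁻⁹)/(1.11)] = 151 V.

151 V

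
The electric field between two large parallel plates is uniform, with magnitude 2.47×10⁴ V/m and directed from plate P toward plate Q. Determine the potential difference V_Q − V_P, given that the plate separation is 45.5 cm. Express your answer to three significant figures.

In a uniform field, potential decreases in the direction of E: ΔV = −E·d for a displacement d parallel to E.
Going from P to Q is a displacement of 45.5 cm along the field, so V_Q − V_P = −Ed = -1.12×10⁴ V.

-1.12×10⁴ V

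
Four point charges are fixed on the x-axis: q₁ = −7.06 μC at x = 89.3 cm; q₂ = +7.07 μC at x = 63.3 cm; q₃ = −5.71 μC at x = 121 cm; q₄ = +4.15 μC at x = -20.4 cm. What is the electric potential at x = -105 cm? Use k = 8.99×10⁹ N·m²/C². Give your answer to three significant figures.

2.65×10⁴ V

The total potential is the scalar sum of each charge's contribution, V = Σ kqᵢ/rᵢ.
Distances from the field point to each charge: r₁ = 1.94 m, r₂ = 1.68 m, r₃ = 2.26 m, r₄ = 0.846 m.
V = k[(-7.06×10⁻⁶)/(1.94) + (7.07×10⁻⁶)/(1.68) + (-5.71×10⁻⁶)/(2.26) + (4.15×10⁻⁶)/(0.846)] = 2.65×10⁴ V.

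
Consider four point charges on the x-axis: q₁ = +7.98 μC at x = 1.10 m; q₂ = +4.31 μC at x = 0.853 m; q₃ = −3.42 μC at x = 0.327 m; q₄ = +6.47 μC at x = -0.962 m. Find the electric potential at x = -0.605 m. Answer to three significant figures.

The total potential is the scalar sum of each charge's contribution, V = Σ kqᵢ/rᵢ.
Distances from the field point to each charge: r₁ = 1.71 m, r₂ = 1.46 m, r₃ = 0.932 m, r₄ = 0.357 m.
V = k[(7.98×10⁻⁶)/(1.71) + (4.31×10⁻⁶)/(1.46) + (-3.42×10⁻⁶)/(0.932) + (6.47×10⁻⁶)/(0.357)] = 1.99×10⁵ V.

1.99×10⁵ V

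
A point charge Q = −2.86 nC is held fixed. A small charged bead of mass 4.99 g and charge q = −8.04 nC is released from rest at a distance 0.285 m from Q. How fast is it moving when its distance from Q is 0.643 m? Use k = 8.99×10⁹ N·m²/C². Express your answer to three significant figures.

0.0127 m/s

Only the electrostatic force acts, so mechanical energy is conserved: ½mv² = U₁ − U₂ = kQq(1/r₁ − 1/r₂).
U₁ − U₂ = (8.99×10⁹ N·m²/C²)(-2.86×10⁻⁹ C)(-8.04×10⁻⁹ C)(1/0.285 − 1/0.643) = 4.04×10⁻⁷ J.
v = √(2·4.04×10⁻⁷/4.99×10⁻³) = 0.0127 m/s.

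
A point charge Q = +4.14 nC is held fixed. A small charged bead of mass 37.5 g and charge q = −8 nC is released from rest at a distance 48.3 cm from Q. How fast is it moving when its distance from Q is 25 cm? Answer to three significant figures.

5.54×10⁻³ m/s

Only the electrostatic force acts, so mechanical energy is conserved: ½mv² = U₁ − U₂ = kQq(1/r₁ − 1/r₂).
U₁ − U₂ = (8.99×10⁹ N·m²/C²)(4.14×10⁻⁹ C)(-8.00×10⁻⁹ C)(1/0.483 − 1/0.250) = 5.75×10⁻⁷ J.
v = √(2·5.75×10⁻⁷/0.0375) = 5.54×10⁻³ m/s.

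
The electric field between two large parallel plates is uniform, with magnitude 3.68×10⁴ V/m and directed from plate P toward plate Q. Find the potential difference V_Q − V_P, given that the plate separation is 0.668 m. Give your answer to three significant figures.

In a uniform field, potential decreases in the direction of E: ΔV = −E·d for a displacement d parallel to E.
Going from P to Q is a displacement of 0.668 m along the field, so V_Q − V_P = −Ed = -2.46×10⁴ V.

-2.46×10⁴ V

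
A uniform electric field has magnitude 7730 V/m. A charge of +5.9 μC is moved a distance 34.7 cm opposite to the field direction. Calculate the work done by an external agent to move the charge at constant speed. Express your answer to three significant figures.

0.0158 J

The potential change for a displacement 34.7 cm opposite to the field direction is ΔV = +Ed = 2680 V.
W_ext = qΔV = 0.0158 J.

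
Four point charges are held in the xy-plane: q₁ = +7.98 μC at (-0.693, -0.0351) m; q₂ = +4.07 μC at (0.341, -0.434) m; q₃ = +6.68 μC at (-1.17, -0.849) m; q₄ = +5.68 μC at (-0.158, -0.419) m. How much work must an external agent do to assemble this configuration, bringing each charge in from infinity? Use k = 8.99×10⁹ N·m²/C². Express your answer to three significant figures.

The assembly work is the sum of pairwise potential energies, U = Σ_{i<j} kqᵢqⱼ/rᵢⱼ.
Pair separations: r₁₂ = 1.11 m, r₁₃ = 0.943 m, r₁₄ = 0.658 m, r₂₃ = 1.57 m, r₂₄ = 0.499 m, r₃₄ = 1.10 m.
Summing all 6 pair terms gives U = 2.27 J.

2.27 J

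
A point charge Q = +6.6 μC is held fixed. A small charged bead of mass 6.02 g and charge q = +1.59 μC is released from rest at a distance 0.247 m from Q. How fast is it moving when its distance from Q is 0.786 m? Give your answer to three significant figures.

Only the electrostatic force acts, so mechanical energy is conserved: ½mv² = U₁ − U₂ = kQq(1/r₁ − 1/r₂).
U₁ − U₂ = (8.99×10⁹ N·m²/C²)(6.60×10⁻⁶ C)(1.59×10⁻⁶ C)(1/0.247 − 1/0.786) = 0.262 J.
v = √(2·0.262/6.02×10⁻³) = 9.33 m/s.

9.33 m/s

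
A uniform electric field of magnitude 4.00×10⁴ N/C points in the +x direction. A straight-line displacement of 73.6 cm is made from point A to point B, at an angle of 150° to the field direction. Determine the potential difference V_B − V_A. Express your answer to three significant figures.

Only the component of displacement along E changes the potential: ΔV = −E·d·cosθ.
ΔV = −(4.00×10⁴ V/m)(0.736 m)cos150° = 2.55×10⁴ V.

2.55×10⁴ V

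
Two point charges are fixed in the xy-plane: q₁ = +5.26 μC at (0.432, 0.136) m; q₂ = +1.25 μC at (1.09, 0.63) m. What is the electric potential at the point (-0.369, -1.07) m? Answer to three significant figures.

3.77×10⁴ V

Electric potential is a scalar, so the contributions from each charge add algebraically: V = Σ kqᵢ/rᵢ.
Distances from the field point to each charge: r₁ = 1.45 m, r₂ = 2.24 m.
V = k[(5.26×10⁻⁶)/(1.45) + (1.25×10⁻⁶)/(2.24)] = 3.77×10⁴ V.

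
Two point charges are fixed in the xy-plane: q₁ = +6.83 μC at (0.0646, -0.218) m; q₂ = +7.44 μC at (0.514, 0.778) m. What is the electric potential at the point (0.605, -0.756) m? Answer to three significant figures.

1.24×10⁵ V

Electric potential is a scalar, so the contributions from each charge add algebraically: V = Σ kqᵢ/rᵢ.
Distances from the field point to each charge: r₁ = 0.763 m, r₂ = 1.54 m.
V = k[(6.83×10⁻⁶)/(0.763) + (7.44×10⁻⁶)/(1.54)] = 1.24×10⁵ V.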